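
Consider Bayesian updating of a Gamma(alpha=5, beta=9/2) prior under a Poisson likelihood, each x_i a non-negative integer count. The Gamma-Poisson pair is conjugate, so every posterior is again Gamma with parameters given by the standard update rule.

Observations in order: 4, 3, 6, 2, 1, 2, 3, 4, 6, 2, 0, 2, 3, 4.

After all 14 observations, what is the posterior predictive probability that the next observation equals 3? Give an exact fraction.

7480918839318687563235796981315439741214115448164463158900718813743884704236736/35746238718968309426816568571460866163394039231362700613798165973818878491558001

obs 1: x=4 → posterior Gamma(9, 11/2)
obs 2: x=3 → posterior Gamma(12, 13/2)
obs 3: x=6 → posterior Gamma(18, 15/2)
obs 4: x=2 → posterior Gamma(20, 17/2)
obs 5: x=1 → posterior Gamma(21, 19/2)
obs 6: x=2 → posterior Gamma(23, 21/2)
obs 7: x=3 → posterior Gamma(26, 23/2)
obs 8: x=4 → posterior Gamma(30, 25/2)
obs 9: x=6 → posterior Gamma(36, 27/2)
obs 10: x=2 → posterior Gamma(38, 29/2)
obs 11: x=0 → posterior Gamma(38, 31/2)
obs 12: x=2 → posterior Gamma(40, 33/2)
obs 13: x=3 → posterior Gamma(43, 35/2)
obs 14: x=4 → posterior Gamma(47, 37/2)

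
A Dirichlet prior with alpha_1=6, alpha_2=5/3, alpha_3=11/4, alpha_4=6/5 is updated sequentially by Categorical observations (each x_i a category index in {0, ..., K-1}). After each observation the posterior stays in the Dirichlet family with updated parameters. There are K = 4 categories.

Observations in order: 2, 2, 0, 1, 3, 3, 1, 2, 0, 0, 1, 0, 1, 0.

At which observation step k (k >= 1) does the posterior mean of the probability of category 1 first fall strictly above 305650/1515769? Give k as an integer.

k = 11

obs 1: x=2 → posterior Dirichlet(6, 5/3, 15/4, 6/5)
obs 2: x=2 → posterior Dirichlet(6, 5/3, 19/4, 6/5)
obs 3: x=0 → posterior Dirichlet(7, 5/3, 19/4, 6/5)
obs 4: x=1 → posterior Dirichlet(7, 8/3, 19/4, 6/5)
obs 5: x=3 → posterior Dirichlet(7, 8/3, 19/4, 11/5)
obs 6: x=3 → posterior Dirichlet(7, 8/3, 19/4, 16/5)
obs 7: x=1 → posterior Dirichlet(7, 11/3, 19/4, 16/5)
obs 8: x=2 → posterior Dirichlet(7, 11/3, 23/4, 16/5)
obs 9: x=0 → posterior Dirichlet(8, 11/3, 23/4, 16/5)
obs 10: x=0 → posterior Dirichlet(9, 11/3, 23/4, 16/5)
obs 11: x=1 → posterior Dirichlet(9, 14/3, 23/4, 16/5)
obs 12: x=0 → posterior Dirichlet(10, 14/3, 23/4, 16/5)
obs 13: x=1 → posterior Dirichlet(10, 17/3, 23/4, 16/5)
obs 14: x=0 → posterior Dirichlet(11, 17/3, 23/4, 16/5)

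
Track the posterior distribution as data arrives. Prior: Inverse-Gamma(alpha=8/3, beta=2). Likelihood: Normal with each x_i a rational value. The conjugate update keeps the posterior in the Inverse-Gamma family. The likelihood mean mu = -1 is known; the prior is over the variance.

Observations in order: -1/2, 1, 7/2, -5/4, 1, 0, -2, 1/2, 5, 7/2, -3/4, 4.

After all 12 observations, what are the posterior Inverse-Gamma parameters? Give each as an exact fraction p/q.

obs 1: x=-1/2 → posterior Inverse-Gamma(19/6, 17/8)
obs 2: x=1 → posterior Inverse-Gamma(11/3, 33/8)
obs 3: x=7/2 → posterior Inverse-Gamma(25/6, 57/4)
obs 4: x=-5/4 → posterior Inverse-Gamma(14/3, 457/32)
obs 5: x=1 → posterior Inverse-Gamma(31/6, 521/32)
obs 6: x=0 → posterior Inverse-Gamma(17/3, 537/32)
obs 7: x=-2 → posterior Inverse-Gamma(37/6, 553/32)
obs 8: x=1/2 → posterior Inverse-Gamma(20/3, 589/32)
obs 9: x=5 → posterior Inverse-Gamma(43/6, 1165/32)
obs 10: x=7/2 → posterior Inverse-Gamma(23/3, 1489/32)
obs 11: x=-3/4 → posterior Inverse-Gamma(49/6, 745/16)
obs 12: x=4 → posterior Inverse-Gamma(26/3, 945/16)

alpha=26/3, beta=945/16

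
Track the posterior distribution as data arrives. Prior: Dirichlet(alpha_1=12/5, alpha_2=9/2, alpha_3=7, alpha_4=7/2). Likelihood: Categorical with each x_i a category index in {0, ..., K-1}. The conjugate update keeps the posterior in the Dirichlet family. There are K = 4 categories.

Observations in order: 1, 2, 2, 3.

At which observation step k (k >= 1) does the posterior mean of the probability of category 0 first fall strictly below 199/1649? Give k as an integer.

k = 3

obs 1: x=1 → posterior Dirichlet(12/5, 11/2, 7, 7/2)
obs 2: x=2 → posterior Dirichlet(12/5, 11/2, 8, 7/2)
obs 3: x=2 → posterior Dirichlet(12/5, 11/2, 9, 7/2)
obs 4: x=3 → posterior Dirichlet(12/5, 11/2, 9, 9/2)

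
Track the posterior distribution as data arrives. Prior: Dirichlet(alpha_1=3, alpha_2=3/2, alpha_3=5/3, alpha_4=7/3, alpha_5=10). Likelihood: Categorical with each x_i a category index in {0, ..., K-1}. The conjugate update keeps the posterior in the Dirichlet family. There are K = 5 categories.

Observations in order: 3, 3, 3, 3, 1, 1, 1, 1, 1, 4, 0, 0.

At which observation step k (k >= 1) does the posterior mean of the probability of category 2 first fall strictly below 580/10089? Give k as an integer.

obs 1: x=3 → posterior Dirichlet(3, 3/2, 5/3, 10/3, 10)
obs 2: x=3 → posterior Dirichlet(3, 3/2, 5/3, 13/3, 10)
obs 3: x=3 → posterior Dirichlet(3, 3/2, 5/3, 16/3, 10)
obs 4: x=3 → posterior Dirichlet(3, 3/2, 5/3, 19/3, 10)
obs 5: x=1 → posterior Dirichlet(3, 5/2, 5/3, 19/3, 10)
obs 6: x=1 → posterior Dirichlet(3, 7/2, 5/3, 19/3, 10)
obs 7: x=1 → posterior Dirichlet(3, 9/2, 5/3, 19/3, 10)
obs 8: x=1 → posterior Dirichlet(3, 11/2, 5/3, 19/3, 10)
obs 9: x=1 → posterior Dirichlet(3, 13/2, 5/3, 19/3, 10)
obs 10: x=4 → posterior Dirichlet(3, 13/2, 5/3, 19/3, 11)
obs 11: x=0 → posterior Dirichlet(4, 13/2, 5/3, 19/3, 11)
obs 12: x=0 → posterior Dirichlet(5, 13/2, 5/3, 19/3, 11)

k = 11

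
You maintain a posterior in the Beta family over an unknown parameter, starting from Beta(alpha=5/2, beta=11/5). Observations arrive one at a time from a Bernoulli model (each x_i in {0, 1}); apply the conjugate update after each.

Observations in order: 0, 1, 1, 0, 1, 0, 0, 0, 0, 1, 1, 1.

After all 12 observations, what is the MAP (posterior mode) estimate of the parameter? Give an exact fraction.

obs 1: x=0 → posterior Beta(5/2, 16/5)
obs 2: x=1 → posterior Beta(7/2, 16/5)
obs 3: x=1 → posterior Beta(9/2, 16/5)
obs 4: x=0 → posterior Beta(9/2, 21/5)
obs 5: x=1 → posterior Beta(11/2, 21/5)
obs 6: x=0 → posterior Beta(11/2, 26/5)
obs 7: x=0 → posterior Beta(11/2, 31/5)
obs 8: x=0 → posterior Beta(11/2, 36/5)
obs 9: x=0 → posterior Beta(11/2, 41/5)
obs 10: x=1 → posterior Beta(13/2, 41/5)
obs 11: x=1 → posterior Beta(15/2, 41/5)
obs 12: x=1 → posterior Beta(17/2, 41/5)

25/49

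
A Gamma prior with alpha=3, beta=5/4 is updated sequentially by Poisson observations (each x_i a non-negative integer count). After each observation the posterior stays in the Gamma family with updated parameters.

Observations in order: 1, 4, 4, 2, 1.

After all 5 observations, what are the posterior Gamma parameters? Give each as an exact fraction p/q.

alpha=15, beta=25/4

obs 1: x=1 → posterior Gamma(4, 9/4)
obs 2: x=4 → posterior Gamma(8, 13/4)
obs 3: x=4 → posterior Gamma(12, 17/4)
obs 4: x=2 → posterior Gamma(14, 21/4)
obs 5: x=1 → posterior Gamma(15, 25/4)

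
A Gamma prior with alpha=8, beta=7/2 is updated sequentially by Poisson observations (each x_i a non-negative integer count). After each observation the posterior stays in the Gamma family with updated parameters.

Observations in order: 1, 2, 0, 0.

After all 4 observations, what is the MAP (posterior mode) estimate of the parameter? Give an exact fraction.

obs 1: x=1 → posterior Gamma(9, 9/2)
obs 2: x=2 → posterior Gamma(11, 11/2)
obs 3: x=0 → posterior Gamma(11, 13/2)
obs 4: x=0 → posterior Gamma(11, 15/2)

4/3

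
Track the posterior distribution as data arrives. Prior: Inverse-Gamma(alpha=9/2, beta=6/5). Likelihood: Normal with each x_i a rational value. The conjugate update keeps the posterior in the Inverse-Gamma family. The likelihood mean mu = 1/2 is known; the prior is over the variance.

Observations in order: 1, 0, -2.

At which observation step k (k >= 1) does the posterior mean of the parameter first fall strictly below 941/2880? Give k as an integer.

k = 2

obs 1: x=1 → posterior Inverse-Gamma(5, 53/40)
obs 2: x=0 → posterior Inverse-Gamma(11/2, 29/20)
obs 3: x=-2 → posterior Inverse-Gamma(6, 183/40)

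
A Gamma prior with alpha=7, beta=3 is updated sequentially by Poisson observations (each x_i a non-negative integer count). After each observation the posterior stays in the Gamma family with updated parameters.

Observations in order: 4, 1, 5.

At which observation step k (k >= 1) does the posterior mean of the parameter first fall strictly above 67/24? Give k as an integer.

obs 1: x=4 → posterior Gamma(11, 4)
obs 2: x=1 → posterior Gamma(12, 5)
obs 3: x=5 → posterior Gamma(17, 6)

k = 3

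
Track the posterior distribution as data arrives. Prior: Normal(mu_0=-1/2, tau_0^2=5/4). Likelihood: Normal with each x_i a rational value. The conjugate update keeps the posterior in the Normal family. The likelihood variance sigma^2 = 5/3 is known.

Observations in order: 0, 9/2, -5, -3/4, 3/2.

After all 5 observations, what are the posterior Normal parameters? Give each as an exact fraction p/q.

mu_0=-5/76, tau_0^2=5/19

obs 1: x=0 → posterior Normal(-2/7, 5/7)
obs 2: x=9/2 → posterior Normal(23/20, 1/2)
obs 3: x=-5 → posterior Normal(-7/26, 5/13)
obs 4: x=-3/4 → posterior Normal(-23/64, 5/16)
obs 5: x=3/2 → posterior Normal(-5/76, 5/19)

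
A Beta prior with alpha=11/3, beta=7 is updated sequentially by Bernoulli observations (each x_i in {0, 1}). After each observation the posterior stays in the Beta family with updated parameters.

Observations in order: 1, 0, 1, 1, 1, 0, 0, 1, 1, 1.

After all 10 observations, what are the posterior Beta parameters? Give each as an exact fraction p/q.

alpha=32/3, beta=10

obs 1: x=1 → posterior Beta(14/3, 7)
obs 2: x=0 → posterior Beta(14/3, 8)
obs 3: x=1 → posterior Beta(17/3, 8)
obs 4: x=1 → posterior Beta(20/3, 8)
obs 5: x=1 → posterior Beta(23/3, 8)
obs 6: x=0 → posterior Beta(23/3, 9)
obs 7: x=0 → posterior Beta(23/3, 10)
obs 8: x=1 → posterior Beta(26/3, 10)
obs 9: x=1 → posterior Beta(29/3, 10)
obs 10: x=1 → posterior Beta(32/3, 10)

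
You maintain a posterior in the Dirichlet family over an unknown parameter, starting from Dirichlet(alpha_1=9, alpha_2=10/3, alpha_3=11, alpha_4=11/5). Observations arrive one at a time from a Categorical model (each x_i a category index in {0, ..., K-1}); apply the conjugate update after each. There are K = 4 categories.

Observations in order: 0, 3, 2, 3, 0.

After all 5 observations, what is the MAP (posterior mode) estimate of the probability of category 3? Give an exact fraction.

obs 1: x=0 → posterior Dirichlet(10, 10/3, 11, 11/5)
obs 2: x=3 → posterior Dirichlet(10, 10/3, 11, 16/5)
obs 3: x=2 → posterior Dirichlet(10, 10/3, 12, 16/5)
obs 4: x=3 → posterior Dirichlet(10, 10/3, 12, 21/5)
obs 5: x=0 → posterior Dirichlet(11, 10/3, 12, 21/5)

24/199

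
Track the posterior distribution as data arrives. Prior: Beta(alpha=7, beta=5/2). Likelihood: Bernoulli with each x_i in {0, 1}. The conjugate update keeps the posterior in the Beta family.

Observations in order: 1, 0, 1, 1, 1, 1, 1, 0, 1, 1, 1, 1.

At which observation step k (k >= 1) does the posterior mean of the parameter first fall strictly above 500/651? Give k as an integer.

obs 1: x=1 → posterior Beta(8, 5/2)
obs 2: x=0 → posterior Beta(8, 7/2)
obs 3: x=1 → posterior Beta(9, 7/2)
obs 4: x=1 → posterior Beta(10, 7/2)
obs 5: x=1 → posterior Beta(11, 7/2)
obs 6: x=1 → posterior Beta(12, 7/2)
obs 7: x=1 → posterior Beta(13, 7/2)
obs 8: x=0 → posterior Beta(13, 9/2)
obs 9: x=1 → posterior Beta(14, 9/2)
obs 10: x=1 → posterior Beta(15, 9/2)
obs 11: x=1 → posterior Beta(16, 9/2)
obs 12: x=1 → posterior Beta(17, 9/2)

k = 6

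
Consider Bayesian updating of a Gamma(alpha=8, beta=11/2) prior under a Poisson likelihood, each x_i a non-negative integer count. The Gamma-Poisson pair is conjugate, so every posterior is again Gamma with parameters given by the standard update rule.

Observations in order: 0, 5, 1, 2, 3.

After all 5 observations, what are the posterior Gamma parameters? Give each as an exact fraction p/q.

obs 1: x=0 → posterior Gamma(8, 13/2)
obs 2: x=5 → posterior Gamma(13, 15/2)
obs 3: x=1 → posterior Gamma(14, 17/2)
obs 4: x=2 → posterior Gamma(16, 19/2)
obs 5: x=3 → posterior Gamma(19, 21/2)

alpha=19, beta=21/2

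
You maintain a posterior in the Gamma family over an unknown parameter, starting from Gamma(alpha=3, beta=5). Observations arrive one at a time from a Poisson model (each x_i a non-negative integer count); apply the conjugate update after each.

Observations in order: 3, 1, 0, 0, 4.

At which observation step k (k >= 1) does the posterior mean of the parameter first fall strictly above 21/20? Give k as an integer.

k = 5

obs 1: x=3 → posterior Gamma(6, 6)
obs 2: x=1 → posterior Gamma(7, 7)
obs 3: x=0 → posterior Gamma(7, 8)
obs 4: x=0 → posterior Gamma(7, 9)
obs 5: x=4 → posterior Gamma(11, 10)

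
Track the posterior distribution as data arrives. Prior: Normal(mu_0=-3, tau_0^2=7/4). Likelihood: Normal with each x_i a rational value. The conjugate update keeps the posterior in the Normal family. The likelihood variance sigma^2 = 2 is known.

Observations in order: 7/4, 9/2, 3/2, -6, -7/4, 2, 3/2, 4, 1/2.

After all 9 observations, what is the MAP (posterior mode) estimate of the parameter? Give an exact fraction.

32/71

obs 1: x=7/4 → posterior Normal(-47/60, 14/15)
obs 2: x=9/2 → posterior Normal(79/88, 7/11)
obs 3: x=3/2 → posterior Normal(121/116, 14/29)
obs 4: x=-6 → posterior Normal(-47/144, 7/18)
obs 5: x=-7/4 → posterior Normal(-24/43, 14/43)
obs 6: x=2 → posterior Normal(-1/5, 7/25)
obs 7: x=3/2 → posterior Normal(1/114, 14/57)
obs 8: x=4 → posterior Normal(57/128, 7/32)
obs 9: x=1/2 → posterior Normal(32/71, 14/71)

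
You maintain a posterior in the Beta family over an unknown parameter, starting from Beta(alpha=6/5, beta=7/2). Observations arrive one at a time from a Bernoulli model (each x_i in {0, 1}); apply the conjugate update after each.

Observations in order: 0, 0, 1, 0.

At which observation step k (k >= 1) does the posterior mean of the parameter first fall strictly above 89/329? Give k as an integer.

k = 3

obs 1: x=0 → posterior Beta(6/5, 9/2)
obs 2: x=0 → posterior Beta(6/5, 11/2)
obs 3: x=1 → posterior Beta(11/5, 11/2)
obs 4: x=0 → posterior Beta(11/5, 13/2)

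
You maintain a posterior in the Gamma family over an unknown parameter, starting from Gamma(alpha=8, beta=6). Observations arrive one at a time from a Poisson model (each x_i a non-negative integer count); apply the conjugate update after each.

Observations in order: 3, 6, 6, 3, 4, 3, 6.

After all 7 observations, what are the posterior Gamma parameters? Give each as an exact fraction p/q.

alpha=39, beta=13

obs 1: x=3 → posterior Gamma(11, 7)
obs 2: x=6 → posterior Gamma(17, 8)
obs 3: x=6 → posterior Gamma(23, 9)
obs 4: x=3 → posterior Gamma(26, 10)
obs 5: x=4 → posterior Gamma(30, 11)
obs 6: x=3 → posterior Gamma(33, 12)
obs 7: x=6 → posterior Gamma(39, 13)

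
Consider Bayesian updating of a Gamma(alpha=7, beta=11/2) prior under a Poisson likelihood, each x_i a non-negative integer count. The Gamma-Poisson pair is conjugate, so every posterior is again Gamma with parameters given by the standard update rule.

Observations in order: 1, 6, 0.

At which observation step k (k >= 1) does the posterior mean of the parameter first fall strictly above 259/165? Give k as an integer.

k = 2

obs 1: x=1 → posterior Gamma(8, 13/2)
obs 2: x=6 → posterior Gamma(14, 15/2)
obs 3: x=0 → posterior Gamma(14, 17/2)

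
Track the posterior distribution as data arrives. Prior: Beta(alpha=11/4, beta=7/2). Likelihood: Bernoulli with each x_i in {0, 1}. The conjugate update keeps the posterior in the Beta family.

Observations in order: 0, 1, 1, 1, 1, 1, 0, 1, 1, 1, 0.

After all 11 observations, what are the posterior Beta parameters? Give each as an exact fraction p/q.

obs 1: x=0 → posterior Beta(11/4, 9/2)
obs 2: x=1 → posterior Beta(15/4, 9/2)
obs 3: x=1 → posterior Beta(19/4, 9/2)
obs 4: x=1 → posterior Beta(23/4, 9/2)
obs 5: x=1 → posterior Beta(27/4, 9/2)
obs 6: x=1 → posterior Beta(31/4, 9/2)
obs 7: x=0 → posterior Beta(31/4, 11/2)
obs 8: x=1 → posterior Beta(35/4, 11/2)
obs 9: x=1 → posterior Beta(39/4, 11/2)
obs 10: x=1 → posterior Beta(43/4, 11/2)
obs 11: x=0 → posterior Beta(43/4, 13/2)

alpha=43/4, beta=13/2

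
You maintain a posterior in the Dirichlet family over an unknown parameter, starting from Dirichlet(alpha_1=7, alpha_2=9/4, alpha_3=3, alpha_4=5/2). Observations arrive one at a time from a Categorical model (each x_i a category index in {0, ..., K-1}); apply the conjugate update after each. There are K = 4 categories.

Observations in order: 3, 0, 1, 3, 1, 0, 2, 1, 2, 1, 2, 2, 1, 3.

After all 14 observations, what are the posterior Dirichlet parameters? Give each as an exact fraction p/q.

obs 1: x=3 → posterior Dirichlet(7, 9/4, 3, 7/2)
obs 2: x=0 → posterior Dirichlet(8, 9/4, 3, 7/2)
obs 3: x=1 → posterior Dirichlet(8, 13/4, 3, 7/2)
obs 4: x=3 → posterior Dirichlet(8, 13/4, 3, 9/2)
obs 5: x=1 → posterior Dirichlet(8, 17/4, 3, 9/2)
obs 6: x=0 → posterior Dirichlet(9, 17/4, 3, 9/2)
obs 7: x=2 → posterior Dirichlet(9, 17/4, 4, 9/2)
obs 8: x=1 → posterior Dirichlet(9, 21/4, 4, 9/2)
obs 9: x=2 → posterior Dirichlet(9, 21/4, 5, 9/2)
obs 10: x=1 → posterior Dirichlet(9, 25/4, 5, 9/2)
obs 11: x=2 → posterior Dirichlet(9, 25/4, 6, 9/2)
obs 12: x=2 → posterior Dirichlet(9, 25/4, 7, 9/2)
obs 13: x=1 → posterior Dirichlet(9, 29/4, 7, 9/2)
obs 14: x=3 → posterior Dirichlet(9, 29/4, 7, 11/2)

alpha_1=9, alpha_2=29/4, alpha_3=7, alpha_4=11/2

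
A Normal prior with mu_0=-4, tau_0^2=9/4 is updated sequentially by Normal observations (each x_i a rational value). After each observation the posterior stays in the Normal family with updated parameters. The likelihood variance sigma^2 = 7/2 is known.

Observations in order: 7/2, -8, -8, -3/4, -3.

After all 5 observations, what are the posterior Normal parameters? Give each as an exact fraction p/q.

mu_0=-809/236, tau_0^2=63/118

obs 1: x=7/2 → posterior Normal(-49/46, 63/46)
obs 2: x=-8 → posterior Normal(-193/64, 63/64)
obs 3: x=-8 → posterior Normal(-337/82, 63/82)
obs 4: x=-3/4 → posterior Normal(-701/200, 63/100)
obs 5: x=-3 → posterior Normal(-809/236, 63/118)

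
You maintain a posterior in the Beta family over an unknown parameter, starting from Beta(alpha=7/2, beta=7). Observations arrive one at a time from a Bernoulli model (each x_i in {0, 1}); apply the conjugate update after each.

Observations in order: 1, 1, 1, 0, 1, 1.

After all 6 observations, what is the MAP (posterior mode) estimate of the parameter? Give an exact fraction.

obs 1: x=1 → posterior Beta(9/2, 7)
obs 2: x=1 → posterior Beta(11/2, 7)
obs 3: x=1 → posterior Beta(13/2, 7)
obs 4: x=0 → posterior Beta(13/2, 8)
obs 5: x=1 → posterior Beta(15/2, 8)
obs 6: x=1 → posterior Beta(17/2, 8)

15/29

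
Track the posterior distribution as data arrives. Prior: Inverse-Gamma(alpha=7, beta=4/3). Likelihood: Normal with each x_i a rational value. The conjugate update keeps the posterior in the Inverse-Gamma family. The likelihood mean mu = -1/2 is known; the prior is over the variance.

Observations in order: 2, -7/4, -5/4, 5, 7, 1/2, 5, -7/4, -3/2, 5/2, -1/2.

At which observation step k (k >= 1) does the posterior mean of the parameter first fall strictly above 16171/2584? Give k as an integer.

obs 1: x=2 → posterior Inverse-Gamma(15/2, 107/24)
obs 2: x=-7/4 → posterior Inverse-Gamma(8, 503/96)
obs 3: x=-5/4 → posterior Inverse-Gamma(17/2, 265/48)
obs 4: x=5 → posterior Inverse-Gamma(9, 991/48)
obs 5: x=7 → posterior Inverse-Gamma(19/2, 2341/48)
obs 6: x=1/2 → posterior Inverse-Gamma(10, 2365/48)
obs 7: x=5 → posterior Inverse-Gamma(21/2, 3091/48)
obs 8: x=-7/4 → posterior Inverse-Gamma(11, 6257/96)
obs 9: x=-3/2 → posterior Inverse-Gamma(23/2, 6305/96)
obs 10: x=5/2 → posterior Inverse-Gamma(12, 6737/96)
obs 11: x=-1/2 → posterior Inverse-Gamma(25/2, 6737/96)

k = 7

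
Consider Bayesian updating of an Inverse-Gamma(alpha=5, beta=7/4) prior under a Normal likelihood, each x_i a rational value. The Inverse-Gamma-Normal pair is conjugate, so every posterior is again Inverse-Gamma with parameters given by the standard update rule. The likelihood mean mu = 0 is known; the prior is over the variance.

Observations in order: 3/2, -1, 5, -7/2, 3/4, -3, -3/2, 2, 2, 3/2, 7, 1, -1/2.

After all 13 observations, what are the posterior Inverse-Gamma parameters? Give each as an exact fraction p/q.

alpha=23/2, beta=1861/32

obs 1: x=3/2 → posterior Inverse-Gamma(11/2, 23/8)
obs 2: x=-1 → posterior Inverse-Gamma(6, 27/8)
obs 3: x=5 → posterior Inverse-Gamma(13/2, 127/8)
obs 4: x=-7/2 → posterior Inverse-Gamma(7, 22)
obs 5: x=3/4 → posterior Inverse-Gamma(15/2, 713/32)
obs 6: x=-3 → posterior Inverse-Gamma(8, 857/32)
obs 7: x=-3/2 → posterior Inverse-Gamma(17/2, 893/32)
obs 8: x=2 → posterior Inverse-Gamma(9, 957/32)
obs 9: x=2 → posterior Inverse-Gamma(19/2, 1021/32)
obs 10: x=3/2 → posterior Inverse-Gamma(10, 1057/32)
obs 11: x=7 → posterior Inverse-Gamma(21/2, 1841/32)
obs 12: x=1 → posterior Inverse-Gamma(11, 1857/32)
obs 13: x=-1/2 → posterior Inverse-Gamma(23/2, 1861/32)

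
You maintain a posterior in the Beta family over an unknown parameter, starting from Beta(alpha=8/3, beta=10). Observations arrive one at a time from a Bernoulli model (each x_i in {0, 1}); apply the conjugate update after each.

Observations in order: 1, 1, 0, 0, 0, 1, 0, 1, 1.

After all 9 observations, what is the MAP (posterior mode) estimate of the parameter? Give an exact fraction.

obs 1: x=1 → posterior Beta(11/3, 10)
obs 2: x=1 → posterior Beta(14/3, 10)
obs 3: x=0 → posterior Beta(14/3, 11)
obs 4: x=0 → posterior Beta(14/3, 12)
obs 5: x=0 → posterior Beta(14/3, 13)
obs 6: x=1 → posterior Beta(17/3, 13)
obs 7: x=0 → posterior Beta(17/3, 14)
obs 8: x=1 → posterior Beta(20/3, 14)
obs 9: x=1 → posterior Beta(23/3, 14)

20/59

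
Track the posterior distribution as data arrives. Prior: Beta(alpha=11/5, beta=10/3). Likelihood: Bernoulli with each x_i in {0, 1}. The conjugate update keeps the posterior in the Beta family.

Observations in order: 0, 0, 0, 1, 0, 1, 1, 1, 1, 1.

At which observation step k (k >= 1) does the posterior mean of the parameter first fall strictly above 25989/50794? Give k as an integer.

k = 10

obs 1: x=0 → posterior Beta(11/5, 13/3)
obs 2: x=0 → posterior Beta(11/5, 16/3)
obs 3: x=0 → posterior Beta(11/5, 19/3)
obs 4: x=1 → posterior Beta(16/5, 19/3)
obs 5: x=0 → posterior Beta(16/5, 22/3)
obs 6: x=1 → posterior Beta(21/5, 22/3)
obs 7: x=1 → posterior Beta(26/5, 22/3)
obs 8: x=1 → posterior Beta(31/5, 22/3)
obs 9: x=1 → posterior Beta(36/5, 22/3)
obs 10: x=1 → posterior Beta(41/5, 22/3)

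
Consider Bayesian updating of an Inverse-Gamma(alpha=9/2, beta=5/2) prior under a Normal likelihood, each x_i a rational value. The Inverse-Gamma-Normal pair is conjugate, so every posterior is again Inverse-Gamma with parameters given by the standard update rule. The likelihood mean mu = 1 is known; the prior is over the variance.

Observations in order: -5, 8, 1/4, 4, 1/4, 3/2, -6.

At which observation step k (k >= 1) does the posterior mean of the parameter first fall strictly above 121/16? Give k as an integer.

k = 2

obs 1: x=-5 → posterior Inverse-Gamma(5, 41/2)
obs 2: x=8 → posterior Inverse-Gamma(11/2, 45)
obs 3: x=1/4 → posterior Inverse-Gamma(6, 1449/32)
obs 4: x=4 → posterior Inverse-Gamma(13/2, 1593/32)
obs 5: x=1/4 → posterior Inverse-Gamma(7, 801/16)
obs 6: x=3/2 → posterior Inverse-Gamma(15/2, 803/16)
obs 7: x=-6 → posterior Inverse-Gamma(8, 1195/16)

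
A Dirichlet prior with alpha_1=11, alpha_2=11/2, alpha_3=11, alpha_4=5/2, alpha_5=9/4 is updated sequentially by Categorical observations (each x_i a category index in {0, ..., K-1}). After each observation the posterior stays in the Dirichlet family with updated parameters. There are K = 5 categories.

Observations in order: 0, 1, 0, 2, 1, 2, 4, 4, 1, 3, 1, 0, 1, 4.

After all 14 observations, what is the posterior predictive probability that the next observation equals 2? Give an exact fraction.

obs 1: x=0 → posterior Dirichlet(12, 11/2, 11, 5/2, 9/4)
obs 2: x=1 → posterior Dirichlet(12, 13/2, 11, 5/2, 9/4)
obs 3: x=0 → posterior Dirichlet(13, 13/2, 11, 5/2, 9/4)
obs 4: x=2 → posterior Dirichlet(13, 13/2, 12, 5/2, 9/4)
obs 5: x=1 → posterior Dirichlet(13, 15/2, 12, 5/2, 9/4)
obs 6: x=2 → posterior Dirichlet(13, 15/2, 13, 5/2, 9/4)
obs 7: x=4 → posterior Dirichlet(13, 15/2, 13, 5/2, 13/4)
obs 8: x=4 → posterior Dirichlet(13, 15/2, 13, 5/2, 17/4)
obs 9: x=1 → posterior Dirichlet(13, 17/2, 13, 5/2, 17/4)
obs 10: x=3 → posterior Dirichlet(13, 17/2, 13, 7/2, 17/4)
obs 11: x=1 → posterior Dirichlet(13, 19/2, 13, 7/2, 17/4)
obs 12: x=0 → posterior Dirichlet(14, 19/2, 13, 7/2, 17/4)
obs 13: x=1 → posterior Dirichlet(14, 21/2, 13, 7/2, 17/4)
obs 14: x=4 → posterior Dirichlet(14, 21/2, 13, 7/2, 21/4)

52/185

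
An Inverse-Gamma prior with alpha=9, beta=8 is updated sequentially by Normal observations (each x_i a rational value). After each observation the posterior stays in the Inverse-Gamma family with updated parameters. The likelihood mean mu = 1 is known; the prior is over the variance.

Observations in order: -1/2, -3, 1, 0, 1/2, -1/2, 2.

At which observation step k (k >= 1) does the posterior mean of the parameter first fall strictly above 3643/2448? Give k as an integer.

obs 1: x=-1/2 → posterior Inverse-Gamma(19/2, 73/8)
obs 2: x=-3 → posterior Inverse-Gamma(10, 137/8)
obs 3: x=1 → posterior Inverse-Gamma(21/2, 137/8)
obs 4: x=0 → posterior Inverse-Gamma(11, 141/8)
obs 5: x=1/2 → posterior Inverse-Gamma(23/2, 71/4)
obs 6: x=-1/2 → posterior Inverse-Gamma(12, 151/8)
obs 7: x=2 → posterior Inverse-Gamma(25/2, 155/8)

k = 2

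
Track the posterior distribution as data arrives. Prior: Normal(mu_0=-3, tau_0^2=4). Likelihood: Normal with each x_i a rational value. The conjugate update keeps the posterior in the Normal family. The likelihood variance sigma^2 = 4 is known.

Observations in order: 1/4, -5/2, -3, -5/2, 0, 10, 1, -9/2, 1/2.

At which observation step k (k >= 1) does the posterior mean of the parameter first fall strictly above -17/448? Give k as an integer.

obs 1: x=1/4 → posterior Normal(-11/8, 2)
obs 2: x=-5/2 → posterior Normal(-7/4, 4/3)
obs 3: x=-3 → posterior Normal(-33/16, 1)
obs 4: x=-5/2 → posterior Normal(-43/20, 4/5)
obs 5: x=0 → posterior Normal(-43/24, 2/3)
obs 6: x=10 → posterior Normal(-3/28, 4/7)
obs 7: x=1 → posterior Normal(1/32, 1/2)
obs 8: x=-9/2 → posterior Normal(-17/36, 4/9)
obs 9: x=1/2 → posterior Normal(-3/8, 2/5)

k = 7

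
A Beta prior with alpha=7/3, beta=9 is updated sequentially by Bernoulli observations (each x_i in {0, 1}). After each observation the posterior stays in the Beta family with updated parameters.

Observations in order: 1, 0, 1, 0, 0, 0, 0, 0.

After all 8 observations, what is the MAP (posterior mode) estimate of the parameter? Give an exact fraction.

5/26

obs 1: x=1 → posterior Beta(10/3, 9)
obs 2: x=0 → posterior Beta(10/3, 10)
obs 3: x=1 → posterior Beta(13/3, 10)
obs 4: x=0 → posterior Beta(13/3, 11)
obs 5: x=0 → posterior Beta(13/3, 12)
obs 6: x=0 → posterior Beta(13/3, 13)
obs 7: x=0 → posterior Beta(13/3, 14)
obs 8: x=0 → posterior Beta(13/3, 15)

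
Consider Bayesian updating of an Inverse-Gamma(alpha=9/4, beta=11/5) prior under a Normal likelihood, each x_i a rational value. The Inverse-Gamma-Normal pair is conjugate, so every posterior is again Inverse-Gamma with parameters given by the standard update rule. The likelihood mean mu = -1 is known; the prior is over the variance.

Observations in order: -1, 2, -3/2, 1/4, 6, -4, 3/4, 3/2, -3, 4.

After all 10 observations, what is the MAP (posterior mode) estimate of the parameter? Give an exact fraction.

1487/220

obs 1: x=-1 → posterior Inverse-Gamma(11/4, 11/5)
obs 2: x=2 → posterior Inverse-Gamma(13/4, 67/10)
obs 3: x=-3/2 → posterior Inverse-Gamma(15/4, 273/40)
obs 4: x=1/4 → posterior Inverse-Gamma(17/4, 1217/160)
obs 5: x=6 → posterior Inverse-Gamma(19/4, 5137/160)
obs 6: x=-4 → posterior Inverse-Gamma(21/4, 5857/160)
obs 7: x=3/4 → posterior Inverse-Gamma(23/4, 3051/80)
obs 8: x=3/2 → posterior Inverse-Gamma(25/4, 3301/80)
obs 9: x=-3 → posterior Inverse-Gamma(27/4, 3461/80)
obs 10: x=4 → posterior Inverse-Gamma(29/4, 4461/80)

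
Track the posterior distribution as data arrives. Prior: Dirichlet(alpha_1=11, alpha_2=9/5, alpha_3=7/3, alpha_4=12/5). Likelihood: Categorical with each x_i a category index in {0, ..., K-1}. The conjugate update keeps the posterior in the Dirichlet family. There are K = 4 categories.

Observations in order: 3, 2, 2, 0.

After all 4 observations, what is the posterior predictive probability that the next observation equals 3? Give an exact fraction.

3/19

obs 1: x=3 → posterior Dirichlet(11, 9/5, 7/3, 17/5)
obs 2: x=2 → posterior Dirichlet(11, 9/5, 10/3, 17/5)
obs 3: x=2 → posterior Dirichlet(11, 9/5, 13/3, 17/5)
obs 4: x=0 → posterior Dirichlet(12, 9/5, 13/3, 17/5)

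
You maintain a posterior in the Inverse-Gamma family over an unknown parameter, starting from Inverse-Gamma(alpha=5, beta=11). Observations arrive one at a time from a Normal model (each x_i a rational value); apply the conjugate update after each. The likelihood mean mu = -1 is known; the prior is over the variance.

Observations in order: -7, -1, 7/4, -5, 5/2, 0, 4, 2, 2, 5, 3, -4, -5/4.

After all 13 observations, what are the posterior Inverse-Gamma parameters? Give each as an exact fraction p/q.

alpha=23/2, beta=1591/16

obs 1: x=-7 → posterior Inverse-Gamma(11/2, 29)
obs 2: x=-1 → posterior Inverse-Gamma(6, 29)
obs 3: x=7/4 → posterior Inverse-Gamma(13/2, 1049/32)
obs 4: x=-5 → posterior Inverse-Gamma(7, 1305/32)
obs 5: x=5/2 → posterior Inverse-Gamma(15/2, 1501/32)
obs 6: x=0 → posterior Inverse-Gamma(8, 1517/32)
obs 7: x=4 → posterior Inverse-Gamma(17/2, 1917/32)
obs 8: x=2 → posterior Inverse-Gamma(9, 2061/32)
obs 9: x=2 → posterior Inverse-Gamma(19/2, 2205/32)
obs 10: x=5 → posterior Inverse-Gamma(10, 2781/32)
obs 11: x=3 → posterior Inverse-Gamma(21/2, 3037/32)
obs 12: x=-4 → posterior Inverse-Gamma(11, 3181/32)
obs 13: x=-5/4 → posterior Inverse-Gamma(23/2, 1591/16)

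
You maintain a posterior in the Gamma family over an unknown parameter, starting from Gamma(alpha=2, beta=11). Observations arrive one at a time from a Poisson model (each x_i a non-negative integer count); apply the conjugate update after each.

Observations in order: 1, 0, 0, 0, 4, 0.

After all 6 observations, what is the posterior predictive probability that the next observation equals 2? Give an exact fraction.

obs 1: x=1 → posterior Gamma(3, 12)
obs 2: x=0 → posterior Gamma(3, 13)
obs 3: x=0 → posterior Gamma(3, 14)
obs 4: x=0 → posterior Gamma(3, 15)
obs 5: x=4 → posterior Gamma(7, 16)
obs 6: x=0 → posterior Gamma(7, 17)

2872370711/49589822592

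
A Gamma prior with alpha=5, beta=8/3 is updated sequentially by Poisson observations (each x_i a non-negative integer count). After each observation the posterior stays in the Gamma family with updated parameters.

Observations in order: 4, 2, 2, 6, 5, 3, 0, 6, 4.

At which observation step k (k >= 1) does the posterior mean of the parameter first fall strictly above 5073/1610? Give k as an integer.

k = 9

obs 1: x=4 → posterior Gamma(9, 11/3)
obs 2: x=2 → posterior Gamma(11, 14/3)
obs 3: x=2 → posterior Gamma(13, 17/3)
obs 4: x=6 → posterior Gamma(19, 20/3)
obs 5: x=5 → posterior Gamma(24, 23/3)
obs 6: x=3 → posterior Gamma(27, 26/3)
obs 7: x=0 → posterior Gamma(27, 29/3)
obs 8: x=6 → posterior Gamma(33, 32/3)
obs 9: x=4 → posterior Gamma(37, 35/3)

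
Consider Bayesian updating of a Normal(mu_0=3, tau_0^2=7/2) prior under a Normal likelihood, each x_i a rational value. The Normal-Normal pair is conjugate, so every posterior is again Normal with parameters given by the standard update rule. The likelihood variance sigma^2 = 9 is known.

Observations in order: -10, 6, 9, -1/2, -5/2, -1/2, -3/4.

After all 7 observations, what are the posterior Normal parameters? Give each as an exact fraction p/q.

mu_0=237/268, tau_0^2=63/67

obs 1: x=-10 → posterior Normal(-16/25, 63/25)
obs 2: x=6 → posterior Normal(13/16, 63/32)
obs 3: x=9 → posterior Normal(89/39, 21/13)
obs 4: x=-1/2 → posterior Normal(171/92, 63/46)
obs 5: x=-5/2 → posterior Normal(68/53, 63/53)
obs 6: x=-1/2 → posterior Normal(43/40, 21/20)
obs 7: x=-3/4 → posterior Normal(237/268, 63/67)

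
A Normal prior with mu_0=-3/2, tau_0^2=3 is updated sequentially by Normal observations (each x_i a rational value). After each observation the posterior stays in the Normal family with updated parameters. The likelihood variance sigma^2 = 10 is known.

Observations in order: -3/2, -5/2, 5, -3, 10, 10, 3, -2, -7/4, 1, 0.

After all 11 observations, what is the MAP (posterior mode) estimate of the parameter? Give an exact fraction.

159/172

obs 1: x=-3/2 → posterior Normal(-3/2, 30/13)
obs 2: x=-5/2 → posterior Normal(-27/16, 15/8)
obs 3: x=5 → posterior Normal(-12/19, 30/19)
obs 4: x=-3 → posterior Normal(-21/22, 15/11)
obs 5: x=10 → posterior Normal(9/25, 6/5)
obs 6: x=10 → posterior Normal(39/28, 15/14)
obs 7: x=3 → posterior Normal(48/31, 30/31)
obs 8: x=-2 → posterior Normal(21/17, 15/17)
obs 9: x=-7/4 → posterior Normal(147/148, 30/37)
obs 10: x=1 → posterior Normal(159/160, 3/4)
obs 11: x=0 → posterior Normal(159/172, 30/43)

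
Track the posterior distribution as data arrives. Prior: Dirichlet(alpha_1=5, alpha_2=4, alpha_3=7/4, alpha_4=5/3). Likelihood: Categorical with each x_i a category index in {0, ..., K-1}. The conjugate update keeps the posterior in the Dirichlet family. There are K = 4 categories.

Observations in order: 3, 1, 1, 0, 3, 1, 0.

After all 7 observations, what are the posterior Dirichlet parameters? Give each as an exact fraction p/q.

alpha_1=7, alpha_2=7, alpha_3=7/4, alpha_4=11/3

obs 1: x=3 → posterior Dirichlet(5, 4, 7/4, 8/3)
obs 2: x=1 → posterior Dirichlet(5, 5, 7/4, 8/3)
obs 3: x=1 → posterior Dirichlet(5, 6, 7/4, 8/3)
obs 4: x=0 → posterior Dirichlet(6, 6, 7/4, 8/3)
obs 5: x=3 → posterior Dirichlet(6, 6, 7/4, 11/3)
obs 6: x=1 → posterior Dirichlet(6, 7, 7/4, 11/3)
obs 7: x=0 → posterior Dirichlet(7, 7, 7/4, 11/3)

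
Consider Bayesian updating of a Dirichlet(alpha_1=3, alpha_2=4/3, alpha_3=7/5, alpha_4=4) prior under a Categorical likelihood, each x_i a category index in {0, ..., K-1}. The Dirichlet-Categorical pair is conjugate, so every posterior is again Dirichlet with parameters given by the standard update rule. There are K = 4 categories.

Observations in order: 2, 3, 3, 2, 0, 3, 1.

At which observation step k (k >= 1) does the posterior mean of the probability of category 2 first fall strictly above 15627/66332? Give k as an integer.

k = 4

obs 1: x=2 → posterior Dirichlet(3, 4/3, 12/5, 4)
obs 2: x=3 → posterior Dirichlet(3, 4/3, 12/5, 5)
obs 3: x=3 → posterior Dirichlet(3, 4/3, 12/5, 6)
obs 4: x=2 → posterior Dirichlet(3, 4/3, 17/5, 6)
obs 5: x=0 → posterior Dirichlet(4, 4/3, 17/5, 6)
obs 6: x=3 → posterior Dirichlet(4, 4/3, 17/5, 7)
obs 7: x=1 → posterior Dirichlet(4, 7/3, 17/5, 7)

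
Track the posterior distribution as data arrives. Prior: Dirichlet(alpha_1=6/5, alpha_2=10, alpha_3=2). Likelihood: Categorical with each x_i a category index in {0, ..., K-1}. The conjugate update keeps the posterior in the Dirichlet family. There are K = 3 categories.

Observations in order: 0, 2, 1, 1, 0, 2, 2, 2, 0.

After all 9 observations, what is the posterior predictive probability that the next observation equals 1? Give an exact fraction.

20/37

obs 1: x=0 → posterior Dirichlet(11/5, 10, 2)
obs 2: x=2 → posterior Dirichlet(11/5, 10, 3)
obs 3: x=1 → posterior Dirichlet(11/5, 11, 3)
obs 4: x=1 → posterior Dirichlet(11/5, 12, 3)
obs 5: x=0 → posterior Dirichlet(16/5, 12, 3)
obs 6: x=2 → posterior Dirichlet(16/5, 12, 4)
obs 7: x=2 → posterior Dirichlet(16/5, 12, 5)
obs 8: x=2 → posterior Dirichlet(16/5, 12, 6)
obs 9: x=0 → posterior Dirichlet(21/5, 12, 6)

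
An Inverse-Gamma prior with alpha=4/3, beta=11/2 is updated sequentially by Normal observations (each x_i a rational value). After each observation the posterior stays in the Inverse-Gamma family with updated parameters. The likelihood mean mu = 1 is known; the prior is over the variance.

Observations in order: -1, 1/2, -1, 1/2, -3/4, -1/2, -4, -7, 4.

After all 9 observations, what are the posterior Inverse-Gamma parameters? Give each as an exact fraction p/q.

alpha=35/6, beta=1965/32

obs 1: x=-1 → posterior Inverse-Gamma(11/6, 15/2)
obs 2: x=1/2 → posterior Inverse-Gamma(7/3, 61/8)
obs 3: x=-1 → posterior Inverse-Gamma(17/6, 77/8)
obs 4: x=1/2 → posterior Inverse-Gamma(10/3, 39/4)
obs 5: x=-3/4 → posterior Inverse-Gamma(23/6, 361/32)
obs 6: x=-1/2 → posterior Inverse-Gamma(13/3, 397/32)
obs 7: x=-4 → posterior Inverse-Gamma(29/6, 797/32)
obs 8: x=-7 → posterior Inverse-Gamma(16/3, 1821/32)
obs 9: x=4 → posterior Inverse-Gamma(35/6, 1965/32)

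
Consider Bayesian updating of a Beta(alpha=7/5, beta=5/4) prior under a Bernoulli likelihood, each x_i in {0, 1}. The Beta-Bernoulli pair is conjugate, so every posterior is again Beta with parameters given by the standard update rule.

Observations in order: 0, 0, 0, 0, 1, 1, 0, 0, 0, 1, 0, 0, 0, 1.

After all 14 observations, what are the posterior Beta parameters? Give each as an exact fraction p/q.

obs 1: x=0 → posterior Beta(7/5, 9/4)
obs 2: x=0 → posterior Beta(7/5, 13/4)
obs 3: x=0 → posterior Beta(7/5, 17/4)
obs 4: x=0 → posterior Beta(7/5, 21/4)
obs 5: x=1 → posterior Beta(12/5, 21/4)
obs 6: x=1 → posterior Beta(17/5, 21/4)
obs 7: x=0 → posterior Beta(17/5, 25/4)
obs 8: x=0 → posterior Beta(17/5, 29/4)
obs 9: x=0 → posterior Beta(17/5, 33/4)
obs 10: x=1 → posterior Beta(22/5, 33/4)
obs 11: x=0 → posterior Beta(22/5, 37/4)
obs 12: x=0 → posterior Beta(22/5, 41/4)
obs 13: x=0 → posterior Beta(22/5, 45/4)
obs 14: x=1 → posterior Beta(27/5, 45/4)

alpha=27/5, beta=45/4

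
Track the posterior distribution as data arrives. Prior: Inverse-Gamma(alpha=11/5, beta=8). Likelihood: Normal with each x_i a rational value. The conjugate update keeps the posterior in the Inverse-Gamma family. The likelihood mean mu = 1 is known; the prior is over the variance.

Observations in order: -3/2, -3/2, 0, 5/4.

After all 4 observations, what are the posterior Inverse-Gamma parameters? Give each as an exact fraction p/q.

obs 1: x=-3/2 → posterior Inverse-Gamma(27/10, 89/8)
obs 2: x=-3/2 → posterior Inverse-Gamma(16/5, 57/4)
obs 3: x=0 → posterior Inverse-Gamma(37/10, 59/4)
obs 4: x=5/4 → posterior Inverse-Gamma(21/5, 473/32)

alpha=21/5, beta=473/32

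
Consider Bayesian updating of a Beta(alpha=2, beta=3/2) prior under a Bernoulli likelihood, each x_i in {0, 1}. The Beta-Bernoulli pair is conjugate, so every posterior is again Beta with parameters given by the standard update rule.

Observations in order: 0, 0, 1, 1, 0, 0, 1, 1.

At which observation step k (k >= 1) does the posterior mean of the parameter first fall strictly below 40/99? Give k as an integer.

k = 2

obs 1: x=0 → posterior Beta(2, 5/2)
obs 2: x=0 → posterior Beta(2, 7/2)
obs 3: x=1 → posterior Beta(3, 7/2)
obs 4: x=1 → posterior Beta(4, 7/2)
obs 5: x=0 → posterior Beta(4, 9/2)
obs 6: x=0 → posterior Beta(4, 11/2)
obs 7: x=1 → posterior Beta(5, 11/2)
obs 8: x=1 → posterior Beta(6, 11/2)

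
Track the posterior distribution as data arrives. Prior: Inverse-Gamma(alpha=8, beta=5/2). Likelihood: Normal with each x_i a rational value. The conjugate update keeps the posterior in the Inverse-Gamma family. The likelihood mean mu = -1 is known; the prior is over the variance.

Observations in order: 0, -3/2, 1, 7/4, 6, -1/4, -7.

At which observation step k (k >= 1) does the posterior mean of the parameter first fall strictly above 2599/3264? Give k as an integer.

k = 4

obs 1: x=0 → posterior Inverse-Gamma(17/2, 3)
obs 2: x=-3/2 → posterior Inverse-Gamma(9, 25/8)
obs 3: x=1 → posterior Inverse-Gamma(19/2, 41/8)
obs 4: x=7/4 → posterior Inverse-Gamma(10, 285/32)
obs 5: x=6 → posterior Inverse-Gamma(21/2, 1069/32)
obs 6: x=-1/4 → posterior Inverse-Gamma(11, 539/16)
obs 7: x=-7 → posterior Inverse-Gamma(23/2, 827/16)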